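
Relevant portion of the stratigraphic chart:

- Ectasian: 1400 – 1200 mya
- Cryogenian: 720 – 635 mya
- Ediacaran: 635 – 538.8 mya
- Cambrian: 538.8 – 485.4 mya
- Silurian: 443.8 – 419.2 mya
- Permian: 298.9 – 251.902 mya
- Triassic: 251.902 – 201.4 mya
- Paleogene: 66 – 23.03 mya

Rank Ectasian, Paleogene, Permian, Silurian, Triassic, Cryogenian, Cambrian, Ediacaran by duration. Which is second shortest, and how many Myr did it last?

Paleogene, 42.97 million years

Durations: Ectasian 200; Paleogene 42.97; Permian 46.998; Silurian 24.6; Triassic 50.502; Cryogenian 85; Cambrian 53.4; Ediacaran 96.2 Myr.
Sorted shortest-first: Silurian (24.6), Paleogene (42.97), Permian (46.998), Triassic (50.502), Cambrian (53.4), Cryogenian (85), Ediacaran (96.2), Ectasian (200).
The second shortest is Paleogene at 42.97 Myr.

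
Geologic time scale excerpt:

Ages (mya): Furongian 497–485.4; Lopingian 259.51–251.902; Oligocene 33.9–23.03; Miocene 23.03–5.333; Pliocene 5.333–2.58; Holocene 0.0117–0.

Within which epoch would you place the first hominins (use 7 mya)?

7 Ma lies between 23.03 and 5.333 Ma, so it falls in the Miocene.

Miocene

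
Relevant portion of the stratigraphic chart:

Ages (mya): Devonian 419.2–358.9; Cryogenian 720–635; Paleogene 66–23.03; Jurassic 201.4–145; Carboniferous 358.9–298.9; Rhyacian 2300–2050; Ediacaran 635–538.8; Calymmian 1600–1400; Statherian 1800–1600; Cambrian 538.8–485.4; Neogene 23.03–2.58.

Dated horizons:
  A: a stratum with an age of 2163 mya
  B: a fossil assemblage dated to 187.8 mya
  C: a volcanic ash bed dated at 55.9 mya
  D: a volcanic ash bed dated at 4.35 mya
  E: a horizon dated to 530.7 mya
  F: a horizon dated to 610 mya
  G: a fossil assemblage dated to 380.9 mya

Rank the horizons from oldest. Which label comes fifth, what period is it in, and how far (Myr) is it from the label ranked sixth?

Larger Ma means older, so oldest first: A 2163 > F 610 > E 530.7 > G 380.9 > B 187.8 > C 55.9 > D 4.35.
Counting 5 along gives B (187.8 Ma); the excerpt puts that inside the Jurassic, 201.4–145 Ma.
Next in line is C (55.9 Ma), and 187.8 − 55.9 = 131.9 Myr.

B, in the Jurassic; 131.9 million years to C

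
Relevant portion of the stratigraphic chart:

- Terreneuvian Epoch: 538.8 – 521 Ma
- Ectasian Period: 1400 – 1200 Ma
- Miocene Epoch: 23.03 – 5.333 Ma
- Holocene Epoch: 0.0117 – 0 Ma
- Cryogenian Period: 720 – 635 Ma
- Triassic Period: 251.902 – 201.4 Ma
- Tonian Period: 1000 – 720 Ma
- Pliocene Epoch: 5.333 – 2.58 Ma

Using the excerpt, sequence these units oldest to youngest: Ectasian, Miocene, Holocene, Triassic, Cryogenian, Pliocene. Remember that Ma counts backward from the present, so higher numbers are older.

Read off each span (Ma): Ectasian 1400–1200; Miocene 23.03–5.333; Holocene 0.0117–0; Triassic 251.902–201.4; Cryogenian 720–635; Pliocene 5.333–2.58.
Larger Ma is older, so oldest→youngest is Ectasian, Cryogenian, Triassic, Miocene, Pliocene, Holocene.

Ectasian → Cryogenian → Triassic → Miocene → Pliocene → Holocene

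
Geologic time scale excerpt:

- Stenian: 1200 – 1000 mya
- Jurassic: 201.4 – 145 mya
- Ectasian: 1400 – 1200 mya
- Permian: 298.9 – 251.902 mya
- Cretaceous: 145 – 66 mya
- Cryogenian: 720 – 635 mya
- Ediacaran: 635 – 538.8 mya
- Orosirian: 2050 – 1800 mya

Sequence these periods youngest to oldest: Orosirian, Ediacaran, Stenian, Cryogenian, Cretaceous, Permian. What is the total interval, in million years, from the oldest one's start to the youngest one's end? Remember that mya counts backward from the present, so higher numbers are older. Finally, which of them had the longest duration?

Start ages (Ma): Orosirian 2050, Stenian 1200, Cryogenian 720, Ediacaran 635, Permian 298.9, Cretaceous 145.
Ordered youngest to oldest: Cretaceous, Permian, Ediacaran, Cryogenian, Stenian, Orosirian.
Span = 2050 − 66 = 1984 Myr.
Durations: Cryogenian 85, Ediacaran 96.2, Orosirian 250, Permian 46.998, Cretaceous 79, Stenian 200 → longest is Orosirian (250 Myr).

Cretaceous, Permian, Ediacaran, Cryogenian, Stenian, Orosirian; total span 1984 Myr; longest is Orosirian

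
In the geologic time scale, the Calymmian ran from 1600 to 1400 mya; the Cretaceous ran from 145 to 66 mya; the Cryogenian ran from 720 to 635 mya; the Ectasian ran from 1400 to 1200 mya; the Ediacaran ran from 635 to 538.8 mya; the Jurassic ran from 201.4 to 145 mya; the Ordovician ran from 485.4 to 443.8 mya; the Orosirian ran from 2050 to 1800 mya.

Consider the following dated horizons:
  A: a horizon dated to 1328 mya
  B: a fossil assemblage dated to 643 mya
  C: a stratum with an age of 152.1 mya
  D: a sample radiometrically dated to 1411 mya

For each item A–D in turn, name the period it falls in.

A — Ectasian; B — Cryogenian; C — Jurassic; D — Calymmian

A: 1328 Ma lies in 1400–1200 Ma, so Ectasian.
B: 643 Ma lies in 720–635 Ma, so Cryogenian.
C: 152.1 Ma lies in 201.4–145 Ma, so Jurassic.
D: 1411 Ma lies in 1600–1400 Ma, so Calymmian.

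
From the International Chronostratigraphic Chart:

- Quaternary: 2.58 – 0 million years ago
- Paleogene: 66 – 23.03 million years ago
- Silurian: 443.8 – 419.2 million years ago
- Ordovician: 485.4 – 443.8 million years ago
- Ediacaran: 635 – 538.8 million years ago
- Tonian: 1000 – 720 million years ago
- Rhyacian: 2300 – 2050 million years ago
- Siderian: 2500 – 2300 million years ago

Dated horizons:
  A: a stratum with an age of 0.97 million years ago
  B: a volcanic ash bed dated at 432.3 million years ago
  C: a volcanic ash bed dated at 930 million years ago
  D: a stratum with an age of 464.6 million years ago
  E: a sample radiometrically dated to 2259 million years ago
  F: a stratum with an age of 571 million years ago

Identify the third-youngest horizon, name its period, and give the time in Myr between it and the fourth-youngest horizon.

D, in the Ordovician; 106.4 million years to F

Smaller Ma means younger, so youngest first: A 0.97 < B 432.3 < D 464.6 < F 571 < C 930 < E 2259.
Counting 3 along gives D (464.6 Ma); the excerpt puts that inside the Ordovician, 485.4–443.8 Ma.
Next in line is F (571 Ma), and 571 − 464.6 = 106.4 Myr.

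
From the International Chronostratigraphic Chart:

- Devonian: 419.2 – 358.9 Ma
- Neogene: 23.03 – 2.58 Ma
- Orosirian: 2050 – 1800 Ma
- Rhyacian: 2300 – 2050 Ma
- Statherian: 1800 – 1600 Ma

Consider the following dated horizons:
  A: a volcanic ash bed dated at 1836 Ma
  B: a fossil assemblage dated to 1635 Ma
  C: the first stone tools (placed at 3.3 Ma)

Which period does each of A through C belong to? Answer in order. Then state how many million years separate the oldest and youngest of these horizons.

A — Orosirian; B — Statherian; C — Neogene; span 1832.7 million years

Match each age against the start–end ranges in the excerpt: A = 1836 Ma → Orosirian (2050–1800); B = 1635 Ma → Statherian (1800–1600); C = 3.3 Ma → Neogene (23.03–2.58).
The largest age is 1836 Ma and the smallest is 3.3 Ma; their difference is 1832.7 Myr.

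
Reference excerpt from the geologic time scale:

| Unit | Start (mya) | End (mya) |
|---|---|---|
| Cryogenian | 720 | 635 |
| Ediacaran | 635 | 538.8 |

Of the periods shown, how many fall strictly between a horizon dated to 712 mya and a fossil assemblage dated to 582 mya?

The older date is 712 Ma and the younger is 582 Ma.
No period both begins after 712 Ma and ends before 582 Ma, so the count is 0.

0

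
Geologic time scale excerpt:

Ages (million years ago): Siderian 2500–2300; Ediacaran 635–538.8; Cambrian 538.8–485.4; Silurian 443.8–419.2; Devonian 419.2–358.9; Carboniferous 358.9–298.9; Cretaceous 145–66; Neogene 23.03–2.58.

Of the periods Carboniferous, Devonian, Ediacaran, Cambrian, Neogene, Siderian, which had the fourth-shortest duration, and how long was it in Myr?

Devonian, 60.3 million years

Start − end for each: Carboniferous 358.9 − 298.9 = 60; Devonian 419.2 − 358.9 = 60.3; Ediacaran 635 − 538.8 = 96.2; Cambrian 538.8 − 485.4 = 53.4; Neogene 23.03 − 2.58 = 20.45; Siderian 2500 − 2300 = 200.
Ranking these from shortest: Neogene < Cambrian < Carboniferous < Devonian < Ediacaran < Siderian.
Position 4 in that ranking is Devonian, which lasted 60.3 Myr.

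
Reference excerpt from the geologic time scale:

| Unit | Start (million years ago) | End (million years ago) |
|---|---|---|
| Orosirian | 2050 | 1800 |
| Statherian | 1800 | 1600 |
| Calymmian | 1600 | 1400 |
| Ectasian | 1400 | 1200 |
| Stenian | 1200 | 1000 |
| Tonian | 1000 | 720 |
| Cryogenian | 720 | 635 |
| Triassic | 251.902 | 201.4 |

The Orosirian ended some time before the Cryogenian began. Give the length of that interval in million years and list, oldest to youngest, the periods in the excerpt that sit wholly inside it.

The Orosirian closes at 1800 Ma and the Cryogenian opens at 720 Ma, so the interval is 1800 − 720 = 1080 Myr.
A period fits inside if it starts at or after 1800 Ma and ends at or before 720 Ma; oldest first that gives Statherian, Calymmian, Ectasian, Stenian, Tonian.

1080 million years; Statherian, Calymmian, Ectasian, Stenian, Tonian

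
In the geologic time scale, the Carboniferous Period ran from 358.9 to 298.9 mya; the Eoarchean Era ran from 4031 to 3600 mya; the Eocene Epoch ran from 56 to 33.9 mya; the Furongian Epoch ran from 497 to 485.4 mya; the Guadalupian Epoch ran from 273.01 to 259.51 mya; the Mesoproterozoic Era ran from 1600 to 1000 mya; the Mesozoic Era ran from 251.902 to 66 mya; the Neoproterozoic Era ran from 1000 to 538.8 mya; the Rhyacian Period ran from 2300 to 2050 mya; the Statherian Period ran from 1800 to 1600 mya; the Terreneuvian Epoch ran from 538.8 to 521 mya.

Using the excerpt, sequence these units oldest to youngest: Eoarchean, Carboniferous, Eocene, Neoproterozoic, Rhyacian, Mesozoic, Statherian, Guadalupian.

Eoarchean → Rhyacian → Statherian → Neoproterozoic → Carboniferous → Guadalupian → Mesozoic → Eocene

The oldest of these is Eoarchean (starts 4031 Ma) and the youngest is Eocene (ends 33.9 Ma).
In between, by decreasing start age: Rhyacian (2300), Statherian (1800), Neoproterozoic (1000), Carboniferous (358.9), Guadalupian (273.01), Mesozoic (251.902).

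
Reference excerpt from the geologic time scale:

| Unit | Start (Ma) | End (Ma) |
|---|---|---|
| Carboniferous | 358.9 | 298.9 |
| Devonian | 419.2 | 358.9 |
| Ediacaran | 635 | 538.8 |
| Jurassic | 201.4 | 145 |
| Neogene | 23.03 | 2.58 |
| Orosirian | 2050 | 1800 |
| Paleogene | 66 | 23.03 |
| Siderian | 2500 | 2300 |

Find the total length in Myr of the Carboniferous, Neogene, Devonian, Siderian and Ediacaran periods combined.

436.95 million years

Each duration: Carboniferous = 60; Neogene = 20.45; Devonian = 60.3; Siderian = 200; Ediacaran = 96.2.
Sum: 60 + 20.45 + 60.3 + 200 + 96.2 = 436.95 Myr.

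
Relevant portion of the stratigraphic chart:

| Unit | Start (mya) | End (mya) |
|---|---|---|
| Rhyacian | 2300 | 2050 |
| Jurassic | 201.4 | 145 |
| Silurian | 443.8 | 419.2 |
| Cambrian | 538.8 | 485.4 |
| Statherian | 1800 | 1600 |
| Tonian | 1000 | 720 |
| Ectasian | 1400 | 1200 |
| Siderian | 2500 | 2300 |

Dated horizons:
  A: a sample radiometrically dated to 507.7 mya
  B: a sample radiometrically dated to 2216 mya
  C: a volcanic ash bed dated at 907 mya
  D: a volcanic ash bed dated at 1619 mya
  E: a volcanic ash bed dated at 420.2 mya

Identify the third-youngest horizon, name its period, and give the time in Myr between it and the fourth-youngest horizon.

Sorted youngest-first by Ma: E (420.2), A (507.7), C (907), D (1619), B (2216).
The third youngest is C at 907 Ma, which lies in 1000–720 Ma: the Tonian.
The fourth youngest is D at 1619 Ma; separation = |907 − 1619| = 712 Myr.

C, in the Tonian; 712 million years to D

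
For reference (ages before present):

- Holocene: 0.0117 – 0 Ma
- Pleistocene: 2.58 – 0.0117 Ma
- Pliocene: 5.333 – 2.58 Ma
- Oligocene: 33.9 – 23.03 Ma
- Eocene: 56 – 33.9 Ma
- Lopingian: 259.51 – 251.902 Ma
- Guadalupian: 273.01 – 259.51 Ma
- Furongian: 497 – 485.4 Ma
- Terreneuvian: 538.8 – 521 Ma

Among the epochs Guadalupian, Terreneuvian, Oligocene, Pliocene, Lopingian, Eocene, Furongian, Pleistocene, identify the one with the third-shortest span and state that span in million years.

Lopingian, 7.608 million years

Start − end for each: Guadalupian 273.01 − 259.51 = 13.5; Terreneuvian 538.8 − 521 = 17.8; Oligocene 33.9 − 23.03 = 10.87; Pliocene 5.333 − 2.58 = 2.753; Lopingian 259.51 − 251.902 = 7.608; Eocene 56 − 33.9 = 22.1; Furongian 497 − 485.4 = 11.6; Pleistocene 2.58 − 0.0117 = 2.5683.
Ranking these from shortest: Pleistocene < Pliocene < Lopingian < Oligocene < Furongian < Guadalupian < Terreneuvian < Eocene.
Position 3 in that ranking is Lopingian, which lasted 7.608 Myr.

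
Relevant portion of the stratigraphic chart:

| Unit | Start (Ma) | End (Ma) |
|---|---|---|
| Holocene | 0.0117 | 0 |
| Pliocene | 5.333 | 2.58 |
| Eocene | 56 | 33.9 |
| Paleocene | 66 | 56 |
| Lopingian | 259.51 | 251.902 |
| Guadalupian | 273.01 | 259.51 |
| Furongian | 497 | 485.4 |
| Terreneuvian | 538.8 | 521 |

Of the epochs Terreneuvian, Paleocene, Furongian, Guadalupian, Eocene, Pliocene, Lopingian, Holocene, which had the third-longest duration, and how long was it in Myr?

Guadalupian, 13.5 million years

Start − end for each: Terreneuvian 538.8 − 521 = 17.8; Paleocene 66 − 56 = 10; Furongian 497 − 485.4 = 11.6; Guadalupian 273.01 − 259.51 = 13.5; Eocene 56 − 33.9 = 22.1; Pliocene 5.333 − 2.58 = 2.753; Lopingian 259.51 − 251.902 = 7.608; Holocene 0.0117 − 0 = 0.0117.
Ranking these from longest: Eocene > Terreneuvian > Guadalupian > Furongian > Paleocene > Lopingian > Pliocene > Holocene.
Position 3 in that ranking is Guadalupian, which lasted 13.5 Myr.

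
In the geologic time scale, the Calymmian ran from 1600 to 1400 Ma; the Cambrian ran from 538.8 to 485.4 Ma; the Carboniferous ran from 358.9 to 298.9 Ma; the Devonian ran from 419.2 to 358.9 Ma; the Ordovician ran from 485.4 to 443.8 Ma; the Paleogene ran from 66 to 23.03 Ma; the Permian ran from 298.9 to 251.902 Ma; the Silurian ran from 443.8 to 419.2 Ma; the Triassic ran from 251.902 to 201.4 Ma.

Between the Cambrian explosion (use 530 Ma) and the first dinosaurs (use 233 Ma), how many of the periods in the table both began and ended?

The older date is 530 Ma and the younger is 233 Ma.
Periods with start < 530 and end > 233 Ma: Ordovician (485.4–443.8), Silurian (443.8–419.2), Devonian (419.2–358.9), Carboniferous (358.9–298.9), Permian (298.9–251.902).
That is 5 complete periods.

5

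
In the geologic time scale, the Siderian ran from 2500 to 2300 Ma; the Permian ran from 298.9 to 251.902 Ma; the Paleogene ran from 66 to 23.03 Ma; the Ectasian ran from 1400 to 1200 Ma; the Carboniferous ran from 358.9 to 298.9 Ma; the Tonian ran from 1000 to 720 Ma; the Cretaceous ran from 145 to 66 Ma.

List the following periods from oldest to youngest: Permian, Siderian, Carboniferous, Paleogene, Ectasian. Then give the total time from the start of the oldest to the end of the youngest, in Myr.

Start ages (Ma): Siderian 2500, Ectasian 1400, Carboniferous 358.9, Permian 298.9, Paleogene 66.
Ordered oldest to youngest: Siderian, Ectasian, Carboniferous, Permian, Paleogene.
Span = 2500 − 23.03 = 2476.97 Myr.

Siderian → Ectasian → Carboniferous → Permian → Paleogene; total span 2476.97 Myr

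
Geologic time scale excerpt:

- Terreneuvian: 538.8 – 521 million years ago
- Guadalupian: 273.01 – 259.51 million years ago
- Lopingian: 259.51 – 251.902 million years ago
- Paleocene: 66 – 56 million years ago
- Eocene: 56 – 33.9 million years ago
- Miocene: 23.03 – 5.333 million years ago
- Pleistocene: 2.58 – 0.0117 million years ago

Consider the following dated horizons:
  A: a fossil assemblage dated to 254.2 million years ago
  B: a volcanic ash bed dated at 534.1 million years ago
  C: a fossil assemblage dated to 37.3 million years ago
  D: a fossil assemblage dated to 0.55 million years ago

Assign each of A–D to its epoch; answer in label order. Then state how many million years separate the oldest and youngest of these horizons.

A — Lopingian; B — Terreneuvian; C — Eocene; D — Pleistocene; span 533.55 million years

Match each age against the start–end ranges in the excerpt: A = 254.2 Ma → Lopingian (259.51–251.902); B = 534.1 Ma → Terreneuvian (538.8–521); C = 37.3 Ma → Eocene (56–33.9); D = 0.55 Ma → Pleistocene (2.58–0.0117).
The largest age is 534.1 Ma and the smallest is 0.55 Ma; their difference is 533.55 Myr.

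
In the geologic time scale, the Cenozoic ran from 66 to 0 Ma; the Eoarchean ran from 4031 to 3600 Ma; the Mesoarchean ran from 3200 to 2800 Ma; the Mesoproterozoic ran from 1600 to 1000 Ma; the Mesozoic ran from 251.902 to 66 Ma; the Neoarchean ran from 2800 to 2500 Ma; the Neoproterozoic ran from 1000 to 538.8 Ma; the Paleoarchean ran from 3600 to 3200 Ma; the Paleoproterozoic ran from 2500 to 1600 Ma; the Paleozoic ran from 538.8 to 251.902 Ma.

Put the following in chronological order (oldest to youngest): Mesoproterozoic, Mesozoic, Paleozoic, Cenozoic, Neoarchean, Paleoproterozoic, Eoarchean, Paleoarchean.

Eoarchean, Paleoarchean, Neoarchean, Paleoproterozoic, Mesoproterozoic, Paleozoic, Mesozoic, Cenozoic

Read off each span (Ma): Mesoproterozoic 1600–1000; Mesozoic 251.902–66; Paleozoic 538.8–251.902; Cenozoic 66–0; Neoarchean 2800–2500; Paleoproterozoic 2500–1600; Eoarchean 4031–3600; Paleoarchean 3600–3200.
Larger Ma is older, so oldest→youngest is Eoarchean, Paleoarchean, Neoarchean, Paleoproterozoic, Mesoproterozoic, Paleozoic, Mesozoic, Cenozoic.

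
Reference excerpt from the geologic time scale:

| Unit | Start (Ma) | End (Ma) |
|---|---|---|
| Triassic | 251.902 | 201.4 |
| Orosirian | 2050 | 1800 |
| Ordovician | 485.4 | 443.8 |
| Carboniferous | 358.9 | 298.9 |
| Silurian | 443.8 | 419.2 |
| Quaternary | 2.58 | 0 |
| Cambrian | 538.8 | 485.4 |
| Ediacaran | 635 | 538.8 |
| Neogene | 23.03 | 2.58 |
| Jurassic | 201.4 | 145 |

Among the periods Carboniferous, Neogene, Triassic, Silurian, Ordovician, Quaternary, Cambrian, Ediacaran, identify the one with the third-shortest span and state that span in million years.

Silurian, 24.6 million years

Start − end for each: Carboniferous 358.9 − 298.9 = 60; Neogene 23.03 − 2.58 = 20.45; Triassic 251.902 − 201.4 = 50.502; Silurian 443.8 − 419.2 = 24.6; Ordovician 485.4 − 443.8 = 41.6; Quaternary 2.58 − 0 = 2.58; Cambrian 538.8 − 485.4 = 53.4; Ediacaran 635 − 538.8 = 96.2.
Ranking these from shortest: Quaternary < Neogene < Silurian < Ordovician < Triassic < Cambrian < Carboniferous < Ediacaran.
Position 3 in that ranking is Silurian, which lasted 24.6 Myr.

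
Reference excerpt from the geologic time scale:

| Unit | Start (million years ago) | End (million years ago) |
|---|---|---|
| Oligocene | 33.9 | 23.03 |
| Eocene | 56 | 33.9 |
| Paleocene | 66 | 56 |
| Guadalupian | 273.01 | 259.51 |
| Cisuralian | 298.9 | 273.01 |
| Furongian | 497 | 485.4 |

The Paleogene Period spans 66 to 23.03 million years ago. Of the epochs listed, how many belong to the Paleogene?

3

Epochs inside 66–23.03 Ma: Paleocene, Eocene, Oligocene — 3 in total.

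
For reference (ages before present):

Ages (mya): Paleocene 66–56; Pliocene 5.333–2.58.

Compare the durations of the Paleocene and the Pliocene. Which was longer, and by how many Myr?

Paleocene: 66 − 56 = 10 Myr.
Pliocene: 5.333 − 2.58 = 2.753 Myr.
Difference: 10 − 2.753 = 7.247 Myr, so the Paleocene was longer.

Paleocene, by 7.247 million years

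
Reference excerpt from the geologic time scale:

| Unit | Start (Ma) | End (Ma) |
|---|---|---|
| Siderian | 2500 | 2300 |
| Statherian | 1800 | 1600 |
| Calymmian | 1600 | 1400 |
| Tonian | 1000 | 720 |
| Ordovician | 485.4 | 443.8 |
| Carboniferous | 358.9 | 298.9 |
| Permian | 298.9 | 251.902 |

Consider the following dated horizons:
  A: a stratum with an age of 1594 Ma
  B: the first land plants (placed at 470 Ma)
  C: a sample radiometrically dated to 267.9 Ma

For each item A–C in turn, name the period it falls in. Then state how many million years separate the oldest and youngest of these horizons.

Match each age against the start–end ranges in the excerpt: A = 1594 Ma → Calymmian (1600–1400); B = 470 Ma → Ordovician (485.4–443.8); C = 267.9 Ma → Permian (298.9–251.902).
The largest age is 1594 Ma and the smallest is 267.9 Ma; their difference is 1326.1 Myr.

A — Calymmian; B — Ordovician; C — Permian; span 1326.1 million years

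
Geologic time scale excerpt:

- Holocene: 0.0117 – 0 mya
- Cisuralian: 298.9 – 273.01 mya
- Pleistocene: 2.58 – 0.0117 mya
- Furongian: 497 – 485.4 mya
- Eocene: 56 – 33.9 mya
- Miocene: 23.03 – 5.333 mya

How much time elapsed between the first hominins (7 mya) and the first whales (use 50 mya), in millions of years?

50 − 7 = 43 million years.

43 million years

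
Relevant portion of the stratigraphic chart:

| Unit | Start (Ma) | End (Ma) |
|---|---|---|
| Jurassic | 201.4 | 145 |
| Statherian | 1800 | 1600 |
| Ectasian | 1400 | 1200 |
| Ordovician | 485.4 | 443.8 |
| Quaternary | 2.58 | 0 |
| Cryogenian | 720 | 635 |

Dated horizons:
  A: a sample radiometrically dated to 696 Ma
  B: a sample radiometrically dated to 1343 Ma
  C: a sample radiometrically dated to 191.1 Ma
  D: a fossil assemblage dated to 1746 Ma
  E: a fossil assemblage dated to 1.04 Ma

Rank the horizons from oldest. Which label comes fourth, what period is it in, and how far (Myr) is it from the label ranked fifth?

Larger Ma means older, so oldest first: D 1746 > B 1343 > A 696 > C 191.1 > E 1.04.
Counting 4 along gives C (191.1 Ma); the excerpt puts that inside the Jurassic, 201.4–145 Ma.
Next in line is E (1.04 Ma), and 191.1 − 1.04 = 190.06 Myr.

C, in the Jurassic; 190.06 million years to E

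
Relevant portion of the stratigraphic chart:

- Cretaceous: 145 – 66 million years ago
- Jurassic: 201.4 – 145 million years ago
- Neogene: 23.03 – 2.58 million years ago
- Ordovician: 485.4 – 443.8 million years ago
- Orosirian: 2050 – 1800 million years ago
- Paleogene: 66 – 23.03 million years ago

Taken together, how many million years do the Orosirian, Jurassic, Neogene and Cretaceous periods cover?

Each duration: Orosirian = 250; Jurassic = 56.4; Neogene = 20.45; Cretaceous = 79.
Sum: 250 + 56.4 + 20.45 + 79 = 405.85 Myr.

405.85 million years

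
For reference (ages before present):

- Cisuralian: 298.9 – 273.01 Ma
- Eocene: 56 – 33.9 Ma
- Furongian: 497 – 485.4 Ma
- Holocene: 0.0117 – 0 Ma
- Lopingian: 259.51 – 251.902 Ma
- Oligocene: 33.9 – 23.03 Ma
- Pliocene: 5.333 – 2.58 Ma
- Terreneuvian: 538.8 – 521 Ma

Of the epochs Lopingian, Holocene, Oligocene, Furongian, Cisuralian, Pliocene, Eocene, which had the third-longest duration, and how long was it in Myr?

Start − end for each: Lopingian 259.51 − 251.902 = 7.608; Holocene 0.0117 − 0 = 0.0117; Oligocene 33.9 − 23.03 = 10.87; Furongian 497 − 485.4 = 11.6; Cisuralian 298.9 − 273.01 = 25.89; Pliocene 5.333 − 2.58 = 2.753; Eocene 56 − 33.9 = 22.1.
Ranking these from longest: Cisuralian > Eocene > Furongian > Oligocene > Lopingian > Pliocene > Holocene.
Position 3 in that ranking is Furongian, which lasted 11.6 Myr.

Furongian, 11.6 million years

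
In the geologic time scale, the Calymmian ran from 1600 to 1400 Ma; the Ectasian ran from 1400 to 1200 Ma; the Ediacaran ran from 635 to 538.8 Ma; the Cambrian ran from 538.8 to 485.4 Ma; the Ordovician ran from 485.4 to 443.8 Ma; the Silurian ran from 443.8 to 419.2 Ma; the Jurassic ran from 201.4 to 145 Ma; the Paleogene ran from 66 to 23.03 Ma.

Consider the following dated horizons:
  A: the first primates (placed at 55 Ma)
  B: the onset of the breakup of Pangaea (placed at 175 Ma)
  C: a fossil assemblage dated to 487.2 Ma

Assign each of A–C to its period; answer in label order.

A — Paleogene; B — Jurassic; C — Cambrian

Match each age against the start–end ranges in the excerpt: A = 55 Ma → Paleogene (66–23.03); B = 175 Ma → Jurassic (201.4–145); C = 487.2 Ma → Cambrian (538.8–485.4).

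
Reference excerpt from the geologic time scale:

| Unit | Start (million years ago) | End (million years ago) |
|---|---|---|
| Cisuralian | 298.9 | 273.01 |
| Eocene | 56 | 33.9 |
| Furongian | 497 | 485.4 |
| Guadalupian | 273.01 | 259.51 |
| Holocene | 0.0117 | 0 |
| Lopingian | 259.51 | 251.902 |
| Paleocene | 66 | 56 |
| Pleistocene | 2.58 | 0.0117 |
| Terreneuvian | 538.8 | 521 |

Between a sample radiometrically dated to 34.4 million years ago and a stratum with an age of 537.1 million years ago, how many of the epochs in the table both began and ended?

The older date is 537.1 Ma and the younger is 34.4 Ma.
Epochs with start < 537.1 and end > 34.4 Ma: Furongian (497–485.4), Cisuralian (298.9–273.01), Guadalupian (273.01–259.51), Lopingian (259.51–251.902), Paleocene (66–56).
That is 5 complete epochs.

5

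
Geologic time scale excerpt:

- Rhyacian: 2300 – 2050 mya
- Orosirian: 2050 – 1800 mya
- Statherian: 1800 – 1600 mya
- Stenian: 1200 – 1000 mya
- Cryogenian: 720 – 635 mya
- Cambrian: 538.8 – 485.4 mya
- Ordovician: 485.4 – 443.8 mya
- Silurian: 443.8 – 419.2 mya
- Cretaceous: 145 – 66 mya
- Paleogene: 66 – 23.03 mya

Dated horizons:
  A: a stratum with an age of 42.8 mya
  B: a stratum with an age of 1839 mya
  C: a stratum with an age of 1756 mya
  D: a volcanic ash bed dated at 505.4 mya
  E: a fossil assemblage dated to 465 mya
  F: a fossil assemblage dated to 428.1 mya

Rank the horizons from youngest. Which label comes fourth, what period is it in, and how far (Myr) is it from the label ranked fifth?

D, in the Cambrian; 1250.6 million years to C

Smaller Ma means younger, so youngest first: A 42.8 < F 428.1 < E 465 < D 505.4 < C 1756 < B 1839.
Counting 4 along gives D (505.4 Ma); the excerpt puts that inside the Cambrian, 538.8–485.4 Ma.
Next in line is C (1756 Ma), and 1756 − 505.4 = 1250.6 Myr.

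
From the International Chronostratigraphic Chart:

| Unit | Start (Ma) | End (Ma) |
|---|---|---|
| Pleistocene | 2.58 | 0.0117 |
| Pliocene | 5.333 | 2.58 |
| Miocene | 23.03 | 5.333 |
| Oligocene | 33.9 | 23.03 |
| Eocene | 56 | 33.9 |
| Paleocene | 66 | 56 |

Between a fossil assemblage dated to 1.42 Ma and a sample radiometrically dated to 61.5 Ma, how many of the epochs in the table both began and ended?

4

The older date is 61.5 Ma and the younger is 1.42 Ma.
Epochs with start < 61.5 and end > 1.42 Ma: Eocene (56–33.9), Oligocene (33.9–23.03), Miocene (23.03–5.333), Pliocene (5.333–2.58).
That is 4 complete epochs.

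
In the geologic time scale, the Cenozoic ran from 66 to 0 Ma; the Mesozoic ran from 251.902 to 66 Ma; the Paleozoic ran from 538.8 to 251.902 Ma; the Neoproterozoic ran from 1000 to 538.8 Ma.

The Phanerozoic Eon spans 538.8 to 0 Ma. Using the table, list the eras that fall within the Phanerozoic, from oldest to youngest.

Paleozoic, Mesozoic, Cenozoic

Eras with both bounds inside 538.8–0 Ma: Paleozoic (538.8–251.902), Mesozoic (251.902–66), Cenozoic (66–0).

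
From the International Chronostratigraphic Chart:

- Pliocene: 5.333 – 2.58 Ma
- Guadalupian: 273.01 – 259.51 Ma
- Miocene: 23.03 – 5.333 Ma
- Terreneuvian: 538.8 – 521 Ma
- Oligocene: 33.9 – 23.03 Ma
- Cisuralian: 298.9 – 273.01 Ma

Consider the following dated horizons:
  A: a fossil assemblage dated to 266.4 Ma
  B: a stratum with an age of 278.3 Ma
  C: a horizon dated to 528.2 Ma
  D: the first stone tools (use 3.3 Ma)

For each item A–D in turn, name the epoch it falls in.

A — Guadalupian; B — Cisuralian; C — Terreneuvian; D — Pliocene

A: 266.4 Ma lies in 273.01–259.51 Ma, so Guadalupian.
B: 278.3 Ma lies in 298.9–273.01 Ma, so Cisuralian.
C: 528.2 Ma lies in 538.8–521 Ma, so Terreneuvian.
D: 3.3 Ma lies in 5.333–2.58 Ma, so Pliocene.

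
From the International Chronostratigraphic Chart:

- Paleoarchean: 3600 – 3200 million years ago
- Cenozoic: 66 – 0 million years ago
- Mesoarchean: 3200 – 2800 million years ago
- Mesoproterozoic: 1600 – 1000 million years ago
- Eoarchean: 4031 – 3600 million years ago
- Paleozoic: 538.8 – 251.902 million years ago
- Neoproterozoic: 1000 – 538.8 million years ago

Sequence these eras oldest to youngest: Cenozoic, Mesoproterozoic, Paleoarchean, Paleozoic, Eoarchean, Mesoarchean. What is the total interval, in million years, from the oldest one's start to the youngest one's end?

From the excerpt: Cenozoic 66–0; Mesoproterozoic 1600–1000; Paleoarchean 3600–3200; Paleozoic 538.8–251.902; Eoarchean 4031–3600; Mesoarchean 3200–2800 (Ma).
Larger Ma is earlier, so the oldest is Eoarchean and the youngest is Cenozoic; oldest to youngest: Eoarchean, Paleoarchean, Mesoarchean, Mesoproterozoic, Paleozoic, Cenozoic.
Oldest start 4031 minus youngest end 0 gives 4031 Myr overall.

Eoarchean, Paleoarchean, Mesoarchean, Mesoproterozoic, Paleozoic, Cenozoic; total span 4031 Myr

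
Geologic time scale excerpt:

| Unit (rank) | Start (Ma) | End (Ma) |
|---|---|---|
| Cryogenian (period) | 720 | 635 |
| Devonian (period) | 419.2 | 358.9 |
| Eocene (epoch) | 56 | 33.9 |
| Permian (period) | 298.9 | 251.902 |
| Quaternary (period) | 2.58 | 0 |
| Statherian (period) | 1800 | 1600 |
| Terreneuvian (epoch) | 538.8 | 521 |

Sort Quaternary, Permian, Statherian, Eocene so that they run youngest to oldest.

The oldest of these is Statherian (starts 1800 Ma) and the youngest is Quaternary (ends 0 Ma).
In between, by decreasing start age: Permian (298.9), Eocene (56).
Listing youngest first means reversing that sequence.

Quaternary, then Eocene, then Permian, then Statherian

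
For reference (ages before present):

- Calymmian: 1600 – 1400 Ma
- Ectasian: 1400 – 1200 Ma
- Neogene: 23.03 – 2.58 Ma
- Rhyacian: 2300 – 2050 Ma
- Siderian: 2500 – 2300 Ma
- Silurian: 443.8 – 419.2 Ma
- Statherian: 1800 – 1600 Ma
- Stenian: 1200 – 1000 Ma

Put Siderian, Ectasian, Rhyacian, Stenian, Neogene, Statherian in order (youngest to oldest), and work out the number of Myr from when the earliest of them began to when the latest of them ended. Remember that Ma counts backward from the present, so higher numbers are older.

From the excerpt: Siderian 2500–2300; Ectasian 1400–1200; Rhyacian 2300–2050; Stenian 1200–1000; Neogene 23.03–2.58; Statherian 1800–1600 (Ma).
Larger Ma is earlier, so the oldest is Siderian and the youngest is Neogene; youngest to oldest: Neogene, Stenian, Ectasian, Statherian, Rhyacian, Siderian.
Oldest start 2500 minus youngest end 2.58 gives 2497.42 Myr overall.

Neogene, Stenian, Ectasian, Statherian, Rhyacian, Siderian; total span 2497.42 Myr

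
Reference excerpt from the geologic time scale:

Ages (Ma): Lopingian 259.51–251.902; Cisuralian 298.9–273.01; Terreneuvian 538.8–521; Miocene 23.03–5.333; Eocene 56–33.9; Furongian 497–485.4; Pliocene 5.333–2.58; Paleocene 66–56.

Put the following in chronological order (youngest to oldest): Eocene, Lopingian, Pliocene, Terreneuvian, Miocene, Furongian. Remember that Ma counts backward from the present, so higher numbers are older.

Pliocene → Miocene → Eocene → Lopingian → Furongian → Terreneuvian

Sorting by start age (ascending Ma, since larger Ma = older): Pliocene start 5.333, Miocene start 23.03, Eocene start 56, Lopingian start 259.51, Furongian start 497, Terreneuvian start 538.8.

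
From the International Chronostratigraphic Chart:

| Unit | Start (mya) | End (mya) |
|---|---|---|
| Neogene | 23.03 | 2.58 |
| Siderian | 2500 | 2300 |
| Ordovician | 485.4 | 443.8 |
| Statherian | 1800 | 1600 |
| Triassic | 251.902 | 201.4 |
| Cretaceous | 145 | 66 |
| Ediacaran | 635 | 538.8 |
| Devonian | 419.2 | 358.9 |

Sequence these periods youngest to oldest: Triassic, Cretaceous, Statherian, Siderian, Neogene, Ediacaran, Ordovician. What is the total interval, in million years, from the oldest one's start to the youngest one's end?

Neogene, Cretaceous, Triassic, Ordovician, Ediacaran, Statherian, Siderian; total span 2497.42 Myr

Start ages (Ma): Siderian 2500, Statherian 1800, Ediacaran 635, Ordovician 485.4, Triassic 251.902, Cretaceous 145, Neogene 23.03.
Ordered youngest to oldest: Neogene, Cretaceous, Triassic, Ordovician, Ediacaran, Statherian, Siderian.
Span = 2500 − 2.58 = 2497.42 Myr.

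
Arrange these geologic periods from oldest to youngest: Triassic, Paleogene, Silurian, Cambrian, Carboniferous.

Cambrian → Silurian → Carboniferous → Triassic → Paleogene

Era membership (oldest first within each) — Paleozoic: Cambrian, Silurian, Carboniferous; Mesozoic: Triassic; Cenozoic: Paleogene. Paleozoic precedes Mesozoic, which precedes Cenozoic. Concatenating the groups in that era order gives oldest to youngest directly.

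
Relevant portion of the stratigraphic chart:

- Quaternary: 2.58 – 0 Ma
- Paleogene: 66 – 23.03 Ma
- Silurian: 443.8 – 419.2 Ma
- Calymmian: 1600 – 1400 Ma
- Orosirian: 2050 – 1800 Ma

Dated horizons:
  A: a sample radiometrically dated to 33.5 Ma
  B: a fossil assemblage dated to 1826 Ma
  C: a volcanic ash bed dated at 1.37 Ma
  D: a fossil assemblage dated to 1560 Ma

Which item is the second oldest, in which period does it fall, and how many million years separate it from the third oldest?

Sorted oldest-first by Ma: B (1826), D (1560), A (33.5), C (1.37).
The second oldest is D at 1560 Ma, which lies in 1600–1400 Ma: the Calymmian.
The third oldest is A at 33.5 Ma; separation = |1560 − 33.5| = 1526.5 Myr.

D, in the Calymmian; 1526.5 million years to A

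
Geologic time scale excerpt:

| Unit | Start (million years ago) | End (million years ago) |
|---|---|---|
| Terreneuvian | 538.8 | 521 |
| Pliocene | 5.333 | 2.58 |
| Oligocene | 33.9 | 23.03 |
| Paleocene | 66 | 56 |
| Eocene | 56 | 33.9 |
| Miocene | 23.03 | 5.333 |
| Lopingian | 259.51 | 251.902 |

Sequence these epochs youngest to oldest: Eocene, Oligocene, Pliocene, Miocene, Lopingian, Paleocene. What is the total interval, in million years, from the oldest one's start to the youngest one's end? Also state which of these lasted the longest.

Pliocene → Miocene → Oligocene → Eocene → Paleocene → Lopingian; total span 256.93 Myr; longest is Eocene

Start ages (Ma): Lopingian 259.51, Paleocene 66, Eocene 56, Oligocene 33.9, Miocene 23.03, Pliocene 5.333.
Ordered youngest to oldest: Pliocene, Miocene, Oligocene, Eocene, Paleocene, Lopingian.
Span = 259.51 − 2.58 = 256.93 Myr.
Durations: Eocene 22.1, Oligocene 10.87, Pliocene 2.753, Miocene 17.697, Paleocene 10, Lopingian 7.608 → longest is Eocene (22.1 Myr).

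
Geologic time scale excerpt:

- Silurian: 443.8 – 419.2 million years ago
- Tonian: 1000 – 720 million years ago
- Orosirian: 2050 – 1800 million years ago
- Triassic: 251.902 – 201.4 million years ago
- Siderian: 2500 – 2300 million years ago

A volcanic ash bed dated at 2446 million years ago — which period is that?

Siderian

2446 Ma lies between 2500 and 2300 Ma, so it falls in the Siderian.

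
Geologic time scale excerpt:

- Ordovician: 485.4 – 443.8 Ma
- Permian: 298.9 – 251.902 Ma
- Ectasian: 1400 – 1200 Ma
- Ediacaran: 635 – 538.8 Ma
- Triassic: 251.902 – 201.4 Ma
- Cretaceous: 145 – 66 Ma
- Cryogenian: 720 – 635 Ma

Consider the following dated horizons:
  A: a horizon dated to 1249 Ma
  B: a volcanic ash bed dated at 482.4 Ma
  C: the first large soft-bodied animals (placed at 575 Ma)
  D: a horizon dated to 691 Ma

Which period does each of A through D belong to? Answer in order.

Match each age against the start–end ranges in the excerpt: A = 1249 Ma → Ectasian (1400–1200); B = 482.4 Ma → Ordovician (485.4–443.8); C = 575 Ma → Ediacaran (635–538.8); D = 691 Ma → Cryogenian (720–635).

A — Ectasian; B — Ordovician; C — Ediacaran; D — Cryogenian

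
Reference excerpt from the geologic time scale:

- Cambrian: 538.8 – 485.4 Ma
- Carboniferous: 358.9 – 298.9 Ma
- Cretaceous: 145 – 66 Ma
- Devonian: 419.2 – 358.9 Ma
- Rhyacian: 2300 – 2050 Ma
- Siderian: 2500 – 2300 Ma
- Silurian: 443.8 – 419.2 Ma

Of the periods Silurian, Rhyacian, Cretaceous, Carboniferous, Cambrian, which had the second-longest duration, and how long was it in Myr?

Cretaceous, 79 million years

Start − end for each: Silurian 443.8 − 419.2 = 24.6; Rhyacian 2300 − 2050 = 250; Cretaceous 145 − 66 = 79; Carboniferous 358.9 − 298.9 = 60; Cambrian 538.8 − 485.4 = 53.4.
Ranking these from longest: Rhyacian > Cretaceous > Carboniferous > Cambrian > Silurian.
Position 2 in that ranking is Cretaceous, which lasted 79 Myr.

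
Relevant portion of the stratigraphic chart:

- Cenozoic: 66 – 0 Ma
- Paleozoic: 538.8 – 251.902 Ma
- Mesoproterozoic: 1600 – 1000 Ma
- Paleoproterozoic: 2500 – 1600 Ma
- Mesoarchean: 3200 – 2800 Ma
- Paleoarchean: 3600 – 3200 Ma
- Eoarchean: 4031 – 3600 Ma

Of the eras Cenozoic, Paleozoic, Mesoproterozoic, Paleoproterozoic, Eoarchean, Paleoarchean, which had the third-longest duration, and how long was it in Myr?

Eoarchean, 431 million years

Start − end for each: Cenozoic 66 − 0 = 66; Paleozoic 538.8 − 251.902 = 286.898; Mesoproterozoic 1600 − 1000 = 600; Paleoproterozoic 2500 − 1600 = 900; Eoarchean 4031 − 3600 = 431; Paleoarchean 3600 − 3200 = 400.
Ranking these from longest: Paleoproterozoic > Mesoproterozoic > Eoarchean > Paleoarchean > Paleozoic > Cenozoic.
Position 3 in that ranking is Eoarchean, which lasted 431 Myr.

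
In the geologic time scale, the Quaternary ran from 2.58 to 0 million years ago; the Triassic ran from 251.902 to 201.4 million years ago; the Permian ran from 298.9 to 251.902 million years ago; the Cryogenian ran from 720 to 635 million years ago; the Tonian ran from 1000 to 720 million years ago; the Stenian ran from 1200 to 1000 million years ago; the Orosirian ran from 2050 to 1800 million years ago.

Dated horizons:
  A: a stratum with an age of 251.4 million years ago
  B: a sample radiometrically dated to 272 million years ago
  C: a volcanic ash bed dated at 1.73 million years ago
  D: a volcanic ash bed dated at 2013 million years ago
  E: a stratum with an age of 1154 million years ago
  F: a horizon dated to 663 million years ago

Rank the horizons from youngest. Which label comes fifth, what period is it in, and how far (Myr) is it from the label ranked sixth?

Smaller Ma means younger, so youngest first: C 1.73 < A 251.4 < B 272 < F 663 < E 1154 < D 2013.
Counting 5 along gives E (1154 Ma); the excerpt puts that inside the Stenian, 1200–1000 Ma.
Next in line is D (2013 Ma), and 2013 − 1154 = 859 Myr.

E, in the Stenian; 859 million years to D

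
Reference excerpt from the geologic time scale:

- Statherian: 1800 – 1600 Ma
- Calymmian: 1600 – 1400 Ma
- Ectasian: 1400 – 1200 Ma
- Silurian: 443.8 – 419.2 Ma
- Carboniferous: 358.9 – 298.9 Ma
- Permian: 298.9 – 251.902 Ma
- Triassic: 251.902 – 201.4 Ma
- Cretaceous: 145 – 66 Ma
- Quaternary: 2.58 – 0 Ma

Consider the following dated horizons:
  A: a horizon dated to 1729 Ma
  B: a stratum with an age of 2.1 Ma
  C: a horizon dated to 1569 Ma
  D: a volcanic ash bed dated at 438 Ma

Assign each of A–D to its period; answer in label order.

A: 1729 Ma lies in 1800–1600 Ma, so Statherian.
B: 2.1 Ma lies in 2.58–0 Ma, so Quaternary.
C: 1569 Ma lies in 1600–1400 Ma, so Calymmian.
D: 438 Ma lies in 443.8–419.2 Ma, so Silurian.

A — Statherian; B — Quaternary; C — Calymmian; D — Silurian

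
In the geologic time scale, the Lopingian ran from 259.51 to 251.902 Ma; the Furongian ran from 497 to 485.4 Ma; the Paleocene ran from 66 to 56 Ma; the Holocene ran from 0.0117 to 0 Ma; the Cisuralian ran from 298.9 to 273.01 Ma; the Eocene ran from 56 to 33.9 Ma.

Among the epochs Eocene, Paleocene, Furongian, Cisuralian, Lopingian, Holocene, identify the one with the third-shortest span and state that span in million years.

Paleocene, 10 million years

Start − end for each: Eocene 56 − 33.9 = 22.1; Paleocene 66 − 56 = 10; Furongian 497 − 485.4 = 11.6; Cisuralian 298.9 − 273.01 = 25.89; Lopingian 259.51 − 251.902 = 7.608; Holocene 0.0117 − 0 = 0.0117.
Ranking these from shortest: Holocene < Lopingian < Paleocene < Furongian < Eocene < Cisuralian.
Position 3 in that ranking is Paleocene, which lasted 10 Myr.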